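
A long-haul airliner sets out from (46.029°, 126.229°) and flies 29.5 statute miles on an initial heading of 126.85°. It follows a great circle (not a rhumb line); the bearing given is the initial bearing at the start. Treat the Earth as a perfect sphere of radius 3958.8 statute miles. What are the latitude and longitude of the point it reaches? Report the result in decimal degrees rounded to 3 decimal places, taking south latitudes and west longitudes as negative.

Central angle δ = d/R = 0.007452 rad.
Start latitude φ₁ = 0.803358 rad; initial bearing θ = 2.213950 rad.
Applying the spherical law of cosines for sides, sin φ₂ = sin φ₁ cos δ + cos φ₁ sin δ cos θ = 0.716569, so φ₂ = 45.772°.
Δλ = atan2( sin θ sin δ cos φ₁ , cos δ − sin φ₁ sin φ₂ ) = atan2(0.004140, 0.484264) = 0.008549 rad = 0.490°.
λ₂ = λ₁ + Δλ = 126.719°.

latitude 45.772°, longitude 126.719°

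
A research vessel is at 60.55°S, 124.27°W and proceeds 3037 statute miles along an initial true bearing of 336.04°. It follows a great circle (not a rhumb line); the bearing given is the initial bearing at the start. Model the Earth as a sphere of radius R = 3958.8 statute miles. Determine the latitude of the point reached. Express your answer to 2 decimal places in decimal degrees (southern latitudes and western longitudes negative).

latitude -18.36°

δ = 3037/3958.8 = 0.767152 rad (43.9546°).
Start latitude φ₁ = -1.056797 rad; initial bearing θ = 5.865004 rad.
Destination latitude: φ₂ = arcsin( sin φ₁ cos δ + cos φ₁ sin δ cos θ ) = arcsin(-0.315019) = -18.36°.
Then Δλ = atan2(-0.138584, 0.445577) = -0.301538 rad, from sin θ sin δ cos φ₁ over cos δ − sin φ₁ sin φ₂.
λ₂ = λ₁ + Δλ = -141.55°.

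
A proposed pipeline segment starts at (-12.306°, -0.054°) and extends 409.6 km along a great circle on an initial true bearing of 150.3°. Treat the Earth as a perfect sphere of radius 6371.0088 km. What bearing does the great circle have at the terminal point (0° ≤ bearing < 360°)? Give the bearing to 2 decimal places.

The arc subtends δ = 409.6/6371.0088 = 0.064291 rad at the centre.
With φ₁ = -12.306° = -0.214780 rad and θ = 150.3° = 2.623230 rad:
Destination latitude: φ₂ = arcsin( sin φ₁ cos δ + cos φ₁ sin δ cos θ ) = arcsin(-0.267217) = -15.499°.
Δλ = atan2( sin θ sin δ cos φ₁ , cos δ − sin φ₁ sin φ₂ ) = atan2(0.031100, 0.940981) = 0.033039 rad = 1.893°.
λ₂ = λ₁ + Δλ = 1.839°.
The forward bearing on arrival equals the back-azimuth from the destination plus 180°.
Back-azimuth from P₂ (-15.50°, 1.84°) to P₁ (-12.31°, -0.05°), with Δλ' = λ₁ − λ₂ = -1.89°: atan2( sin Δλ' cos φ₁ , cos φ₂ sin φ₁ − sin φ₂ cos φ₁ cos Δλ' ) = 329.84°.
Final bearing = (329.84° + 180°) mod 360° = 149.84°.

final bearing 149.84°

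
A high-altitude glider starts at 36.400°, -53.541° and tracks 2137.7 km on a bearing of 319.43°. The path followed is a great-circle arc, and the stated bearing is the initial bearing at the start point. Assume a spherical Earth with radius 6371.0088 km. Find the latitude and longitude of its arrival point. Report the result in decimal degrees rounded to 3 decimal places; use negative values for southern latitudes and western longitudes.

Central angle δ = d/R = 0.335536 rad.
Converting: φ₁ = 0.635300 rad, θ = 5.575105 rad.
Applying the spherical law of cosines for sides, sin φ₂ = sin φ₁ cos δ + cos φ₁ sin δ cos θ = 0.761647, so φ₂ = 49.610°.
Then Δλ = atan2(-0.172370, 0.492258) = -0.336819 rad, from sin θ sin δ cos φ₁ over cos δ − sin φ₁ sin φ₂.
λ₂ = λ₁ + Δλ = -72.839°.

latitude 49.610°, longitude -72.839°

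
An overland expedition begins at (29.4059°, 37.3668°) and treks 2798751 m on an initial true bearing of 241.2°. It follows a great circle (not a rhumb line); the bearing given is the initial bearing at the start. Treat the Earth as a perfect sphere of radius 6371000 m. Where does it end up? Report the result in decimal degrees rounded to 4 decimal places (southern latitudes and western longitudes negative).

Central angle δ = d/R = 0.439295 rad.
Start latitude φ₁ = 0.513230 rad; initial bearing θ = 4.209734 rad.
Destination latitude: φ₂ = arcsin( sin φ₁ cos δ + cos φ₁ sin δ cos θ ) = arcsin(0.265881) = 15.4193°.
Δλ = atan2( sin θ sin δ cos φ₁ , cos δ − sin φ₁ sin φ₂ ) = atan2(-0.324678, 0.774506) = -0.396954 rad = -22.7438°.
λ₂ = λ₁ + Δλ = 14.6230°.

latitude 15.4193°, longitude 14.6230°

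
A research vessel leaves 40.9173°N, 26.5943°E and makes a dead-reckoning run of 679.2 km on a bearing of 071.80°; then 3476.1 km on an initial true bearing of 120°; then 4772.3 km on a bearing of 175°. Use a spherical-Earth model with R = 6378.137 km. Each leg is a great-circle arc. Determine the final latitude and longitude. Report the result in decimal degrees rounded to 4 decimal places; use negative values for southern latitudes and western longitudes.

latitude -19.9301°, longitude 67.2330°

Apply the spherical direct solution leg by leg, carrying full precision between legs.
Leg 1: from (40.9173°, 26.5943°), δ = 679.2/6378.137 = 0.106489 rad, θ = 71.8° → φ = 42.5587°, λ = 34.4731°.
Leg 2: from (42.5587°, 34.4731°), δ = 3476.1/6378.137 = 0.545002 rad, θ = 120° → φ = 22.7947°, λ = 63.6167°.
Leg 3: from (22.7947°, 63.6167°), δ = 4772.3/6378.137 = 0.748228 rad, θ = 175° → φ = -19.9301°, λ = 67.2330°.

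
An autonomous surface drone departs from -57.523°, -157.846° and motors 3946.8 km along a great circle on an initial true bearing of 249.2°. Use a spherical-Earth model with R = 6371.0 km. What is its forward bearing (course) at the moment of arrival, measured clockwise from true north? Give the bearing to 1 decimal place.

Angular distance δ = d/R = 3946.8 / 6371 = 0.619495 rad.
With φ₁ = -57.523° = -1.003966 rad and θ = 249.2° = 4.349360 rad:
Applying the spherical law of cosines for sides, sin φ₂ = sin φ₁ cos δ + cos φ₁ sin δ cos θ = -0.797554, so φ₂ = -52.897°.
For the longitude increment, Δλ = atan2( sin θ sin δ cos φ₁, cos δ − sin φ₁ sin φ₂ ) = atan2(-0.291453, 0.141350) = -64.127°.
λ₂ = -157.846° + -64.127° = -221.973°, normalized to (−180°, 180°] → 138.027°.
The forward bearing on arrival equals the back-azimuth from the destination plus 180°.
Back-azimuth from P₂ (-52.9°, 138.0°) to P₁ (-57.5°, -157.8°), with Δλ' = λ₁ − λ₂ = -295.9°: atan2( sin Δλ' cos φ₁ , cos φ₂ sin φ₁ − sin φ₂ cos φ₁ cos Δλ' ) = 123.7°.
Final bearing = (123.7° + 180°) mod 360° = 303.7°.

final bearing 303.7°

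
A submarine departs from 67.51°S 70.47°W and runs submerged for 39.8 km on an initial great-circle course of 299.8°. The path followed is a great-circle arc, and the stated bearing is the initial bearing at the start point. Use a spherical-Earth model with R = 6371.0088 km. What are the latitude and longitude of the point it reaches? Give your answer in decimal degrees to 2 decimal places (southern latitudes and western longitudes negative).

latitude -67.33°, longitude -71.28°

The arc subtends δ = 39.8/6371.0088 = 0.006247 rad at the centre.
Converting: φ₁ = -1.178272 rad, θ = 5.232497 rad.
Destination latitude: φ₂ = arcsin( sin φ₁ cos δ + cos φ₁ sin δ cos θ ) = arcsin(-0.922741) = -67.33°.
Then Δλ = atan2(-0.002074, 0.147418) = -0.014065 rad, from sin θ sin δ cos φ₁ over cos δ − sin φ₁ sin φ₂.
λ₂ = λ₁ + Δλ = -71.28°.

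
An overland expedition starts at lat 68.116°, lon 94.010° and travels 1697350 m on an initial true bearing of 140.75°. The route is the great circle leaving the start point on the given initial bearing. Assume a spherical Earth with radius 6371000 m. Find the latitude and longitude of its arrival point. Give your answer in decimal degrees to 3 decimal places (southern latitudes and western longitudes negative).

The arc subtends δ = 1697350/6371000 = 0.266418 rad at the centre.
Converting: φ₁ = 1.188848 rad, θ = 2.456551 rad.
Applying the spherical law of cosines for sides, sin φ₂ = sin φ₁ cos δ + cos φ₁ sin δ cos θ = 0.819211, so φ₂ = 55.006°.
Δλ = atan2( sin θ sin δ cos φ₁ , cos δ − sin φ₁ sin φ₂ ) = atan2(0.062088, 0.204541) = 0.294708 rad = 16.886°.
λ₂ = 94.010° + 16.886° = 110.896°.

latitude 55.006°, longitude 110.896°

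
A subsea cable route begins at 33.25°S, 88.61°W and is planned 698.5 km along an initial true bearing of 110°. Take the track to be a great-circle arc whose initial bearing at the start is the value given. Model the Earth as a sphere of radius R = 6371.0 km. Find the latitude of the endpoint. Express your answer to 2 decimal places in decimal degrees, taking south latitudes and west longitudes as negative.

latitude -35.19°

The arc subtends δ = 698.5/6371 = 0.109637 rad at the centre.
With φ₁ = -33.25° = -0.580322 rad and θ = 110° = 1.919862 rad:
sin φ₂ = sin φ₁ cos δ + cos φ₁ sin δ cos θ = (-0.548293)(0.993996) + (0.836286)(0.109418)(-0.342020) = -0.576298
φ₂ = asin(-0.576298) = -0.614191 rad = -35.19°.
Δλ = atan2( sin θ sin δ cos φ₁ , cos δ − sin φ₁ sin φ₂ ) = atan2(0.085986, 0.678016) = 0.126147 rad = 7.23°.
λ₂ = λ₁ + Δλ = -81.38°.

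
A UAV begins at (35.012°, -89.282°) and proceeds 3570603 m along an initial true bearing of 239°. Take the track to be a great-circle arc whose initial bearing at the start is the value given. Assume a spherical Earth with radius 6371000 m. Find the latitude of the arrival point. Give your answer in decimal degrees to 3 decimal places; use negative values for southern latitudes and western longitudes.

The arc subtends δ = 3570603/6371000 = 0.560446 rad at the centre.
Converting: φ₁ = 0.611075 rad, θ = 4.171337 rad.
Destination latitude: φ₂ = arcsin( sin φ₁ cos δ + cos φ₁ sin δ cos θ ) = arcsin(0.261744) = 15.174°.
Then Δλ = atan2(-0.373183, 0.696843) = -0.491669 rad, from sin θ sin δ cos φ₁ over cos δ − sin φ₁ sin φ₂.
Hence λ₂ = -89.282° + -28.171° = -117.453°.

latitude 15.174°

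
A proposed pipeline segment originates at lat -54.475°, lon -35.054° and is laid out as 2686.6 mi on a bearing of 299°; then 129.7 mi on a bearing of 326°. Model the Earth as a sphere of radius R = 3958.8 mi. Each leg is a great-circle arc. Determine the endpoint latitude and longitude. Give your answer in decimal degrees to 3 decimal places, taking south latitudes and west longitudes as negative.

Apply the spherical direct solution leg by leg, carrying full precision between legs.
Leg 1: from (-54.475°, -35.054°), δ = 2686.6/3958.8 = 0.678640 rad, θ = 299° → φ = -27.174°, λ = -73.162°.
Leg 2: from (-27.174°, -73.162°), δ = 129.7/3958.8 = 0.032762 rad, θ = 326° → φ = -25.613°, λ = -74.326°.

latitude -25.613°, longitude -74.326°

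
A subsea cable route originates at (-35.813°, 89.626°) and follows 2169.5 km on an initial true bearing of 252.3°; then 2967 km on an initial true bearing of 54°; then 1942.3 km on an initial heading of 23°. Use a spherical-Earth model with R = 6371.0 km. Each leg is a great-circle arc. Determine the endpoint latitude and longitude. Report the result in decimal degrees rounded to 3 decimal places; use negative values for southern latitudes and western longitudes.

latitude -5.048°, longitude 95.036°

Apply the spherical direct solution leg by leg, carrying full precision between legs.
Leg 1: from (-35.813°, 89.626°), δ = 2169.5/6371 = 0.340527 rad, θ = 252.3° → φ = -39.337°, λ = 65.334°.
Leg 2: from (-39.337°, 65.334°), δ = 2967/6371 = 0.465704 rad, θ = 54° → φ = -21.238°, λ = 88.274°.
Leg 3: from (-21.238°, 88.274°), δ = 1942.3/6371 = 0.304866 rad, θ = 23° → φ = -5.048°, λ = 95.036°.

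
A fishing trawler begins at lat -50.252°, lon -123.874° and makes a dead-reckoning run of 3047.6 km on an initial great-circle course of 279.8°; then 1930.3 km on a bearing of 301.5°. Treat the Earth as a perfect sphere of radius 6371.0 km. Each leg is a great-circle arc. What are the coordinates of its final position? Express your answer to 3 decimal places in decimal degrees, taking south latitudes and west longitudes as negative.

latitude -28.875°, longitude -176.609°

Apply the spherical direct solution leg by leg, carrying full precision between legs.
Leg 1: from (-50.252°, -123.874°), δ = 3047.6/6371 = 0.478355 rad, θ = 279.8° → φ = -39.232°, λ = -159.720°.
Leg 2: from (-39.232°, -159.720°), δ = 1930.3/6371 = 0.302982 rad, θ = 301.5° → φ = -28.875°, λ = -176.609°.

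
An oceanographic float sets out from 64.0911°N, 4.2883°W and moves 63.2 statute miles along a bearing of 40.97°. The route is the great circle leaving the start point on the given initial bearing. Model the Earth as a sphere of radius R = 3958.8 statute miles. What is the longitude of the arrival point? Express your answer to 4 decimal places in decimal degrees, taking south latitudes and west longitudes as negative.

longitude -2.8810°

The arc subtends δ = 63.2/3958.8 = 0.015964 rad at the centre.
With φ₁ = 64.0911° = 1.118601 rad and θ = 40.97° = 0.715061 rad:
Destination latitude: φ₂ = arcsin( sin φ₁ cos δ + cos φ₁ sin δ cos θ ) = arcsin(0.904642) = 64.7751°.
Δλ = atan2( sin θ sin δ cos φ₁ , cos δ − sin φ₁ sin φ₂ ) = atan2(0.004573, 0.186156) = 0.024563 rad = 1.4073°.
λ₂ = -4.2883° + 1.4073° = -2.8810°.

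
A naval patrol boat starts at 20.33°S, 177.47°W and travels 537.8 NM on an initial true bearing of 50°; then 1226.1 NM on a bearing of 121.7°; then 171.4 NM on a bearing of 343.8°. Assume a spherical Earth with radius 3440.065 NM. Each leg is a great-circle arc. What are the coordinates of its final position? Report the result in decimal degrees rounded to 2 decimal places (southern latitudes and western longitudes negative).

Apply the spherical direct solution leg by leg, carrying full precision between legs.
Leg 1: from (-20.33°, -177.47°), δ = 537.8/3440.065 = 0.156334 rad, θ = 50° → φ = -14.44°, λ = -170.40°.
Leg 2: from (-14.44°, -170.40°), δ = 1226.1/3440.065 = 0.356418 rad, θ = 121.7° → φ = -24.28°, λ = -151.39°.
Leg 3: from (-24.28°, -151.39°), δ = 171.4/3440.065 = 0.049825 rad, θ = 343.8° → φ = -21.54°, λ = -152.24°.

latitude -21.54°, longitude -152.24°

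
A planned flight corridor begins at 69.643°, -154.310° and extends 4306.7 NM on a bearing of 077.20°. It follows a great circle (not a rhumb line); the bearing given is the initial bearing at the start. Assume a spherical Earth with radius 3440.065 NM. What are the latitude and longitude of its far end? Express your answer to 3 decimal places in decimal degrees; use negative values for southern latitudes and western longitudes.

latitude 21.537°, longitude -58.870°

Central angle δ = d/R = 1.251924 rad.
Start latitude φ₁ = 1.215500 rad; initial bearing θ = 1.347394 rad.
Destination latitude: φ₂ = arcsin( sin φ₁ cos δ + cos φ₁ sin δ cos θ ) = arcsin(0.367101) = 21.537°.
Δλ = atan2( sin θ sin δ cos φ₁ , cos δ − sin φ₁ sin φ₂ ) = atan2(0.322123, -0.030677) = 1.665743 rad = 95.440°.
Hence λ₂ = -154.310° + 95.440° = -58.870°.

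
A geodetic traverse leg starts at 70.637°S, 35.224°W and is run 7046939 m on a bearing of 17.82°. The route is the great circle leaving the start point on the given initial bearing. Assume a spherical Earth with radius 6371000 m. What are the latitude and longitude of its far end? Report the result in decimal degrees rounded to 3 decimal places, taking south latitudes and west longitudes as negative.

Central angle δ = d/R = 1.106096 rad.
Converting: φ₁ = -1.232848 rad, θ = 0.311018 rad.
Applying the spherical law of cosines for sides, sin φ₂ = sin φ₁ cos δ + cos φ₁ sin δ cos θ = -0.140633, so φ₂ = -8.084°.
Then Δλ = atan2(0.090704, 0.315476) = 0.279964 rad, from sin θ sin δ cos φ₁ over cos δ − sin φ₁ sin φ₂.
λ₂ = λ₁ + Δλ = -19.183°.

latitude -8.084°, longitude -19.183°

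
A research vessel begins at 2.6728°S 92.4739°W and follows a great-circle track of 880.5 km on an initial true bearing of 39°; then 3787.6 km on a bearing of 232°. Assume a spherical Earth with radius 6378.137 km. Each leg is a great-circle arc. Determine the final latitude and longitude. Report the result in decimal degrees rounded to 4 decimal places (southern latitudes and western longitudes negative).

latitude -17.0737°, longitude -114.9649°

Apply the spherical direct solution leg by leg, carrying full precision between legs.
Leg 1: from (-2.6728°, -92.4739°), δ = 880.5/6378.137 = 0.138050 rad, θ = 39° → φ = 3.4765°, λ = -87.4966°.
Leg 2: from (3.4765°, -87.4966°), δ = 3787.6/6378.137 = 0.593841 rad, θ = 232° → φ = -17.0737°, λ = -114.9649°.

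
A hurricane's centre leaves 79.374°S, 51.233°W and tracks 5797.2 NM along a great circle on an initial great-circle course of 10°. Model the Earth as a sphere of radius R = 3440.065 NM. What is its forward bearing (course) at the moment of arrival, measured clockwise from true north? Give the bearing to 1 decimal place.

final bearing 1.9°

The arc subtends δ = 5797.2/3440.065 = 1.685201 rad at the centre.
Start latitude φ₁ = -1.385338 rad; initial bearing θ = 0.174533 rad.
Destination latitude: φ₂ = arcsin( sin φ₁ cos δ + cos φ₁ sin δ cos θ ) = arcsin(0.292606) = 17.014°.
For the longitude increment, Δλ = atan2( sin θ sin δ cos φ₁, cos δ − sin φ₁ sin φ₂ ) = atan2(0.031811, 0.173434) = 10.394°.
λ₂ = λ₁ + Δλ = -40.839°.
The forward bearing on arrival equals the back-azimuth from the destination plus 180°.
Back-azimuth from P₂ (17.0°, -40.8°) to P₁ (-79.4°, -51.2°), with Δλ' = λ₁ − λ₂ = -10.4°: atan2( sin Δλ' cos φ₁ , cos φ₂ sin φ₁ − sin φ₂ cos φ₁ cos Δλ' ) = 181.9°.
Final bearing = (181.9° + 180°) mod 360° = 1.9°.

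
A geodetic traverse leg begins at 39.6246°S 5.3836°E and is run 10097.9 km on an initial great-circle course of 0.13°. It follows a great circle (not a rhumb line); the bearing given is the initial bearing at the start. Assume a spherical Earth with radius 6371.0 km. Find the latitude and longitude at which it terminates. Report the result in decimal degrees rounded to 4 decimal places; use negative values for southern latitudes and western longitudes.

Angular distance δ = d/R = 10097.9 / 6371 = 1.584979 rad.
Converting: φ₁ = -0.691580 rad, θ = 0.002269 rad.
sin φ₂ = sin φ₁ cos δ + cos φ₁ sin δ cos θ = (-0.637755)(-0.014182) + (0.770239)(0.999899)(0.999997) = 0.779205
φ₂ = asin(0.779205) = 0.893396 rad = 51.1878°.
Δλ = atan2( sin θ sin δ cos φ₁ , cos δ − sin φ₁ sin φ₂ ) = atan2(0.001747, 0.482759) = 0.003620 rad = 0.2074°.
λ₂ = 5.3836° + 0.2074° = 5.5910°.

latitude 51.1878°, longitude 5.5910°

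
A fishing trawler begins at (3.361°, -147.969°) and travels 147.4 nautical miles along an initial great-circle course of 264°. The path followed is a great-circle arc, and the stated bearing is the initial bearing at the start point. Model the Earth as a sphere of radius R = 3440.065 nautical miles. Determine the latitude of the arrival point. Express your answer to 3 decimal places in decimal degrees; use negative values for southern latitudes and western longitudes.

Central angle δ = d/R = 0.042848 rad.
With φ₁ = 3.361° = 0.058661 rad and θ = 264° = 4.607669 rad:
sin φ₂ = sin φ₁ cos δ + cos φ₁ sin δ cos θ = (0.058627)(0.999082) + (0.998280)(0.042835)(-0.104528) = 0.054103
φ₂ = asin(0.054103) = 0.054130 rad = 3.101°.
Then Δλ = atan2(-0.042527, 0.995910) = -0.042676 rad, from sin θ sin δ cos φ₁ over cos δ − sin φ₁ sin φ₂.
Hence λ₂ = -147.969° + -2.445° = -150.414°.

latitude 3.101°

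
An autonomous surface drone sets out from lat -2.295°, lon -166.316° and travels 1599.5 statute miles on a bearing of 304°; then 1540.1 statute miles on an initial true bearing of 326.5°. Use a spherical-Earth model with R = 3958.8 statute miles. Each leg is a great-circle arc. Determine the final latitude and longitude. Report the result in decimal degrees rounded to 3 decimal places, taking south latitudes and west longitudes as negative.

Apply the spherical direct solution leg by leg, carrying full precision between legs.
Leg 1: from (-2.295°, -166.316°), δ = 1599.5/3958.8 = 0.404037 rad, θ = 304° → φ = 10.535°, λ = 174.324°.
Leg 2: from (10.535°, 174.324°), δ = 1540.1/3958.8 = 0.389032 rad, θ = 326.5° → φ = 28.694°, λ = 160.516°.

latitude 28.694°, longitude 160.516°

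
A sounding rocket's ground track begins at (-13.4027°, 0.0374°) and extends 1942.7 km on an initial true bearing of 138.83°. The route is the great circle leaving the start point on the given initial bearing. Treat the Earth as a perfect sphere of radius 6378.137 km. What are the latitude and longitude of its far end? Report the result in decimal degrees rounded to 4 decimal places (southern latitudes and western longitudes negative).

latitude -26.1504°, longitude 12.7426°

δ = 1942.7/6378.137 = 0.304587 rad (17.4516°).
With φ₁ = -13.4027° = -0.233921 rad and θ = 138.83° = 2.423041 rad:
Applying the spherical law of cosines for sides, sin φ₂ = sin φ₁ cos δ + cos φ₁ sin δ cos θ = -0.440728, so φ₂ = -26.1504°.
For the longitude increment, Δλ = atan2( sin θ sin δ cos φ₁, cos δ − sin φ₁ sin φ₂ ) = atan2(0.192046, 0.851813) = 12.7052°.
Hence λ₂ = 0.0374° + 12.7052° = 12.7426°.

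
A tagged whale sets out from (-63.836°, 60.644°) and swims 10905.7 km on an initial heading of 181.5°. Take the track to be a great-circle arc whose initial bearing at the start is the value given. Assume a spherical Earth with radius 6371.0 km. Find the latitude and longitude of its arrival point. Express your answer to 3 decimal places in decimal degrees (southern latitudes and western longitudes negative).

Central angle δ = d/R = 1.711772 rad.
With φ₁ = -63.836° = -1.114148 rad and θ = 181.5° = 3.167773 rad:
Applying the spherical law of cosines for sides, sin φ₂ = sin φ₁ cos δ + cos φ₁ sin δ cos θ = -0.310306, so φ₂ = -18.078°.
Δλ = atan2( sin θ sin δ cos φ₁ , cos δ − sin φ₁ sin φ₂ ) = atan2(-0.011428, -0.419020) = -3.114326 rad = -178.438°.
Hence λ₂ = 60.644° + -178.438° = -117.794°.

latitude -18.078°, longitude -117.794°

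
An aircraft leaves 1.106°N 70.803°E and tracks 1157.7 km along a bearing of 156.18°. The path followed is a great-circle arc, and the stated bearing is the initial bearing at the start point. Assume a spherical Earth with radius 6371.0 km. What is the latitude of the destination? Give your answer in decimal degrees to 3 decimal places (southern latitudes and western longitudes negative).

Central angle δ = d/R = 0.181714 rad.
Converting: φ₁ = 0.019303 rad, θ = 2.725855 rad.
sin φ₂ = sin φ₁ cos δ + cos φ₁ sin δ cos θ = (0.019302)(0.983535) + (0.999814)(0.180716)(-0.914819) = -0.146307
φ₂ = asin(-0.146307) = -0.146834 rad = -8.413°.
Then Δλ = atan2(0.072971, 0.986359) = 0.073846 rad, from sin θ sin δ cos φ₁ over cos δ − sin φ₁ sin φ₂.
Hence λ₂ = 70.803° + 4.231° = 75.034°.

latitude -8.413°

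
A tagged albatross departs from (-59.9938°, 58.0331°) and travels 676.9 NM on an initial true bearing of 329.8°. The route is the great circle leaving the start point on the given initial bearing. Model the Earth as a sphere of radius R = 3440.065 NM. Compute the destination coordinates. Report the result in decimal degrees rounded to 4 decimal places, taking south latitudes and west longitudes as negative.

latitude -49.8858°, longitude 49.2537°

δ = 676.9/3440.065 = 0.196770 rad (11.2741°).
Converting: φ₁ = -1.047089 rad, θ = 5.756096 rad.
Destination latitude: φ₂ = arcsin( sin φ₁ cos δ + cos φ₁ sin δ cos θ ) = arcsin(-0.764761) = -49.8858°.
Then Δλ = atan2(-0.049180, 0.318442) = -0.153229 rad, from sin θ sin δ cos φ₁ over cos δ − sin φ₁ sin φ₂.
Hence λ₂ = 58.0331° + -8.7794° = 49.2537°.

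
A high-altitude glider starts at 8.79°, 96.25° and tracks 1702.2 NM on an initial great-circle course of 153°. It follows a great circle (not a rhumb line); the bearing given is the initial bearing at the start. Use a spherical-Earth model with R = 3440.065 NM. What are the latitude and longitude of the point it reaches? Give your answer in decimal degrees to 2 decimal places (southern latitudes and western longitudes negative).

latitude -16.48°, longitude 109.24°

Angular distance δ = d/R = 1702.2 / 3440.065 = 0.494816 rad.
Converting: φ₁ = 0.153414 rad, θ = 2.670354 rad.
Destination latitude: φ₂ = arcsin( sin φ₁ cos δ + cos φ₁ sin δ cos θ ) = arcsin(-0.283658) = -16.48°.
Then Δλ = atan2(0.213054, 0.923403) = 0.226759 rad, from sin θ sin δ cos φ₁ over cos δ − sin φ₁ sin φ₂.
λ₂ = 96.25° + 12.99° = 109.24°.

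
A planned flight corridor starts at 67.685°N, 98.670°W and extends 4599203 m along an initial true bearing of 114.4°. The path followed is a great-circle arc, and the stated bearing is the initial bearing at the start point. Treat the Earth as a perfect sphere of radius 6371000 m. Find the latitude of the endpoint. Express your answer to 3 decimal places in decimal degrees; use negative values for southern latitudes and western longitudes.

The arc subtends δ = 4599203/6371000 = 0.721897 rad at the centre.
Converting: φ₁ = 1.181326 rad, θ = 1.996657 rad.
sin φ₂ = sin φ₁ cos δ + cos φ₁ sin δ cos θ = (0.925110)(0.750554) + (0.379698)(0.660809)(-0.413104) = 0.590694
φ₂ = asin(0.590694) = 0.631918 rad = 36.206°.
Δλ = atan2( sin θ sin δ cos φ₁ , cos δ − sin φ₁ sin φ₂ ) = atan2(0.228498, 0.204097) = 0.841745 rad = 48.228°.
Hence λ₂ = -98.670° + 48.228° = -50.442°.

latitude 36.206°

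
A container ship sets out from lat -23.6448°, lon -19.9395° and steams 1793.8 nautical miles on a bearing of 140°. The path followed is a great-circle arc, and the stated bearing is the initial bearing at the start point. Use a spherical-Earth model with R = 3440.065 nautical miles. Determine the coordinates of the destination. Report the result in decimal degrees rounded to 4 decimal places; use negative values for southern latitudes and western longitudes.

latitude -44.2125°, longitude 6.5942°

The arc subtends δ = 1793.8/3440.065 = 0.521444 rad at the centre.
Converting: φ₁ = -0.412680 rad, θ = 2.443461 rad.
Destination latitude: φ₂ = arcsin( sin φ₁ cos δ + cos φ₁ sin δ cos θ ) = arcsin(-0.697321) = -44.2125°.
Δλ = atan2( sin θ sin δ cos φ₁ , cos δ − sin φ₁ sin φ₂ ) = atan2(0.293313, 0.587430) = 0.463100 rad = 26.5337°.
λ₂ = -19.9395° + 26.5337° = 6.5942°.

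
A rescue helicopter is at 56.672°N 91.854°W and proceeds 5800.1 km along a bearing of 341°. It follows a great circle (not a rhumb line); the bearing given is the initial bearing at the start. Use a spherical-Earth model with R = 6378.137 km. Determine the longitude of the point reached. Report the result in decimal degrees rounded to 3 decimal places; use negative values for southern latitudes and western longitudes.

Angular distance δ = d/R = 5800.1 / 6378.137 = 0.909372 rad.
Start latitude φ₁ = 0.989113 rad; initial bearing θ = 5.951573 rad.
sin φ₂ = sin φ₁ cos δ + cos φ₁ sin δ cos θ = (0.835539)(0.614241) + (0.549431)(0.789118)(0.945519) = 0.923167
φ₂ = asin(0.923167) = 1.176241 rad = 67.394°.
For the longitude increment, Δλ = atan2( sin θ sin δ cos φ₁, cos δ − sin φ₁ sin φ₂ ) = atan2(-0.141155, -0.157101) = -138.060°.
λ₂ = -91.854° + -138.060° = -229.914°, normalized to (−180°, 180°] → 130.086°.

longitude 130.086°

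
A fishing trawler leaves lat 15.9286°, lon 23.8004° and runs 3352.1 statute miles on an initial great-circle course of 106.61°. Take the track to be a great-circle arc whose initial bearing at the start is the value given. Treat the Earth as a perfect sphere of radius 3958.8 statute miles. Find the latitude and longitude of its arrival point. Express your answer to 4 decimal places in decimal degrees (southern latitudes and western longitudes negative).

latitude -1.3824°, longitude 69.6965°

δ = 3352.1/3958.8 = 0.846746 rad (48.5150°).
Start latitude φ₁ = 0.278007 rad; initial bearing θ = 1.860696 rad.
Applying the spherical law of cosines for sides, sin φ₂ = sin φ₁ cos δ + cos φ₁ sin δ cos θ = -0.024126, so φ₂ = -1.3824°.
Δλ = atan2( sin θ sin δ cos φ₁ , cos δ − sin φ₁ sin φ₂ ) = atan2(0.690307, 0.669045) = 0.801038 rad = 45.8961°.
Hence λ₂ = 23.8004° + 45.8961° = 69.6965°.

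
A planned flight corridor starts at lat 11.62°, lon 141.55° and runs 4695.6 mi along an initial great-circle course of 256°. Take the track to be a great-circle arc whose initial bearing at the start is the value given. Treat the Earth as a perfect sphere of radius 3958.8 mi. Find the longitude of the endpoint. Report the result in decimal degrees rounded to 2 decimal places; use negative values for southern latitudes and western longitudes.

longitude 76.20°

The arc subtends δ = 4695.6/3958.8 = 1.186117 rad at the centre.
Start latitude φ₁ = 0.202807 rad; initial bearing θ = 4.468043 rad.
Destination latitude: φ₂ = arcsin( sin φ₁ cos δ + cos φ₁ sin δ cos θ ) = arcsin(-0.144061) = -8.28°.
Δλ = atan2( sin θ sin δ cos φ₁ , cos δ − sin φ₁ sin φ₂ ) = atan2(-0.880952, 0.404279) = -1.140557 rad = -65.35°.
Hence λ₂ = 141.55° + -65.35° = 76.20°.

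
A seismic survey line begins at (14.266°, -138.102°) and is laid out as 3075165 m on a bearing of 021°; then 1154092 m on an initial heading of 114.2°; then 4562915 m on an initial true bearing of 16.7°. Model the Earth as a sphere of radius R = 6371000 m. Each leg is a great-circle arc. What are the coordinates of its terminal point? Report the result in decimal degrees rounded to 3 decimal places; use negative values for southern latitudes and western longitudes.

latitude 71.250°, longitude -78.139°

Apply the spherical direct solution leg by leg, carrying full precision between legs.
Leg 1: from (14.266°, -138.102°), δ = 3075165/6371000 = 0.482682 rad, θ = 21° → φ = 39.660°, λ = -125.624°.
Leg 2: from (39.660°, -125.624°), δ = 1154092/6371000 = 0.181148 rad, θ = 114.2° → φ = 34.816°, λ = -114.078°.
Leg 3: from (34.816°, -114.078°), δ = 4562915/6371000 = 0.716201 rad, θ = 16.7° → φ = 71.250°, λ = -78.139°.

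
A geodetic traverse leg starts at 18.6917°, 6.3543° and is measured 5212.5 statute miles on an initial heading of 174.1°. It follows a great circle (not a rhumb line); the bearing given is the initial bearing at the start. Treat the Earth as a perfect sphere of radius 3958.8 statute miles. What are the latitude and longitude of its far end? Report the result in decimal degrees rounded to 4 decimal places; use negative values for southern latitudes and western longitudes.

δ = 5212.5/3958.8 = 1.316687 rad (75.4406°).
Converting: φ₁ = 0.326232 rad, θ = 3.038618 rad.
Applying the spherical law of cosines for sides, sin φ₂ = sin φ₁ cos δ + cos φ₁ sin δ cos θ = -0.831419, so φ₂ = -56.2448°.
Δλ = atan2( sin θ sin δ cos φ₁ , cos δ − sin φ₁ sin φ₂ ) = atan2(0.094244, 0.517833) = 0.180027 rad = 10.3148°.
λ₂ = λ₁ + Δλ = 16.6691°.

latitude -56.2448°, longitude 16.6691°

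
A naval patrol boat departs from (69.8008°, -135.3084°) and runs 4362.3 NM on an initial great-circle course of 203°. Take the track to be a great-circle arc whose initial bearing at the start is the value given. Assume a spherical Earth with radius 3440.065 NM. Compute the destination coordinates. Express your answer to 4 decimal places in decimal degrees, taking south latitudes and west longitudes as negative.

The arc subtends δ = 4362.3/3440.065 = 1.268087 rad at the centre.
Converting: φ₁ = 1.218254 rad, θ = 3.543018 rad.
Applying the spherical law of cosines for sides, sin φ₂ = sin φ₁ cos δ + cos φ₁ sin δ cos θ = -0.023612, so φ₂ = -1.3530°.
For the longitude increment, Δλ = atan2( sin θ sin δ cos φ₁, cos δ − sin φ₁ sin φ₂ ) = atan2(-0.128779, 0.320267) = -21.9050°.
λ₂ = λ₁ + Δλ = -157.2134°.

latitude -1.3530°, longitude -157.2134°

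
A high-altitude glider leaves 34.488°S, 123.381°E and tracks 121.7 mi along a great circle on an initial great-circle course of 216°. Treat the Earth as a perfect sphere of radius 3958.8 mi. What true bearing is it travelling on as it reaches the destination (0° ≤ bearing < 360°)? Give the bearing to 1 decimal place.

Angular distance δ = d/R = 121.7 / 3958.8 = 0.030742 rad.
With φ₁ = -34.488° = -0.601929 rad and θ = 216° = 3.769911 rad:
Destination latitude: φ₂ = arcsin( sin φ₁ cos δ + cos φ₁ sin δ cos θ ) = arcsin(-0.586462) = -35.906°.
For the longitude increment, Δλ = atan2( sin θ sin δ cos φ₁, cos δ − sin φ₁ sin φ₂ ) = atan2(-0.014891, 0.667453) = -1.278°.
λ₂ = 123.381° + -1.278° = 122.103°.
The forward bearing on arrival equals the back-azimuth from the destination plus 180°.
Back-azimuth from P₂ (-35.9°, 122.1°) to P₁ (-34.5°, 123.4°), with Δλ' = λ₁ − λ₂ = 1.3°: atan2( sin Δλ' cos φ₁ , cos φ₂ sin φ₁ − sin φ₂ cos φ₁ cos Δλ' ) = 36.7°.
Final bearing = (36.7° + 180°) mod 360° = 216.7°.

final bearing 216.7°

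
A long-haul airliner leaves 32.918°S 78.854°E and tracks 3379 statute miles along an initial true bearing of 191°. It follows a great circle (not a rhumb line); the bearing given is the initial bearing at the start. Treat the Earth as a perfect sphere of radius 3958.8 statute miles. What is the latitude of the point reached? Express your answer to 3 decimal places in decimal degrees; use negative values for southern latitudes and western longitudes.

latitude -78.017°

The arc subtends δ = 3379/3958.8 = 0.853541 rad at the centre.
Converting: φ₁ = -0.574527 rad, θ = 3.333579 rad.
Destination latitude: φ₂ = arcsin( sin φ₁ cos δ + cos φ₁ sin δ cos θ ) = arcsin(-0.978209) = -78.017°.
Then Δλ = atan2(-0.120710, 0.125722) = -0.765059 rad, from sin θ sin δ cos φ₁ over cos δ − sin φ₁ sin φ₂.
Hence λ₂ = 78.854° + -43.835° = 35.019°.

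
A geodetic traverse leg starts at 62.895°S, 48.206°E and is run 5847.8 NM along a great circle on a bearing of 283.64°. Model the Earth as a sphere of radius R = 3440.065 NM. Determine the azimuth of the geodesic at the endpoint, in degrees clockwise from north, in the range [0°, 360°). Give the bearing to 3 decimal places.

The arc subtends δ = 5847.8/3440.065 = 1.699910 rad at the centre.
Converting: φ₁ = -1.097725 rad, θ = 4.950452 rad.
Destination latitude: φ₂ = arcsin( sin φ₁ cos δ + cos φ₁ sin δ cos θ ) = arcsin(0.221165) = 12.777°.
Δλ = atan2( sin θ sin δ cos φ₁ , cos δ − sin φ₁ sin φ₂ ) = atan2(-0.439087, 0.068120) = -1.416883 rad = -81.181°.
λ₂ = 48.206° + -81.181° = -32.975°.
The forward bearing on arrival equals the back-azimuth from the destination plus 180°.
Back-azimuth from P₂ (12.777°, -32.975°) to P₁ (-62.895°, 48.206°), with Δλ' = λ₁ − λ₂ = 81.181°: atan2( sin Δλ' cos φ₁ , cos φ₂ sin φ₁ − sin φ₂ cos φ₁ cos Δλ' ) = 152.998°.
Final bearing = (152.998° + 180°) mod 360° = 332.998°.

final bearing 332.998°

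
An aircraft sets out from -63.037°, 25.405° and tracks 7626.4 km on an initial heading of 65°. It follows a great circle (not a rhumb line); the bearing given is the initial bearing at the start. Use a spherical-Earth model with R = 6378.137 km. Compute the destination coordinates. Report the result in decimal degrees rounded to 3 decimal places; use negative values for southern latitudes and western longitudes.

latitude -8.524°, longitude 83.914°

Angular distance δ = d/R = 7626.4 / 6378.137 = 1.195710 rad.
Converting: φ₁ = -1.100203 rad, θ = 1.134464 rad.
Applying the spherical law of cosines for sides, sin φ₂ = sin φ₁ cos δ + cos φ₁ sin δ cos θ = -0.148231, so φ₂ = -8.524°.
Δλ = atan2( sin θ sin δ cos φ₁ , cos δ − sin φ₁ sin φ₂ ) = atan2(0.382364, 0.234235) = 1.021166 rad = 58.509°.
λ₂ = λ₁ + Δλ = 83.914°.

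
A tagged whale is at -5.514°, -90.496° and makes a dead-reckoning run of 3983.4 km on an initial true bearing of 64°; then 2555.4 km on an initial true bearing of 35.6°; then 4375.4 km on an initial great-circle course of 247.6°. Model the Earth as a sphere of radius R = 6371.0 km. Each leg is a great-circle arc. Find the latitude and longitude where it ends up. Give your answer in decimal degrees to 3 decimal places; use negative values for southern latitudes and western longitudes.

Apply the spherical direct solution leg by leg, carrying full precision between legs.
Leg 1: from (-5.514°, -90.496°), δ = 3983.4/6371 = 0.625239 rad, θ = 64° → φ = 10.223°, λ = -58.183°.
Leg 2: from (10.223°, -58.183°), δ = 2555.4/6371 = 0.401099 rad, θ = 35.6° → φ = 28.412°, λ = -43.208°.
Leg 3: from (28.412°, -43.208°), δ = 4375.4/6371 = 0.686768 rad, θ = 247.6° → φ = 8.942°, λ = -79.607°.

latitude 8.942°, longitude -79.607°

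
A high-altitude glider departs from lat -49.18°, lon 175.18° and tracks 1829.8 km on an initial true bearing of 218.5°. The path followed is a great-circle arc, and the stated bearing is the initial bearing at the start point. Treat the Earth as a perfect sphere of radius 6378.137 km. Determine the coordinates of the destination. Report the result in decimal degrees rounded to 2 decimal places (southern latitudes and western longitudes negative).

The arc subtends δ = 1829.8/6378.137 = 0.286886 rad at the centre.
With φ₁ = -49.18° = -0.858353 rad and θ = 218.5° = 3.813544 rad:
Applying the spherical law of cosines for sides, sin φ₂ = sin φ₁ cos δ + cos φ₁ sin δ cos θ = -0.870598, so φ₂ = -60.53°.
Then Δλ = atan2(-0.115147, 0.300290) = -0.366161 rad, from sin θ sin δ cos φ₁ over cos δ − sin φ₁ sin φ₂.
λ₂ = λ₁ + Δλ = 154.20°.

latitude -60.53°, longitude 154.20°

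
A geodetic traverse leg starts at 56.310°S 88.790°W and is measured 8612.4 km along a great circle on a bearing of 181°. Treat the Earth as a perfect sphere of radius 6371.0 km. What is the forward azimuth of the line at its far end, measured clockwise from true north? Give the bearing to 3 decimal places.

final bearing 359.198°

The arc subtends δ = 8612.4/6371 = 1.351813 rad at the centre.
Converting: φ₁ = -0.982795 rad, θ = 3.159046 rad.
sin φ₂ = sin φ₁ cos δ + cos φ₁ sin δ cos θ = (-0.832051)(0.217237) + (0.554699)(0.976119)(-0.999848) = -0.722122
φ₂ = asin(-0.722122) = -0.806866 rad = -46.230°.
For the longitude increment, Δλ = atan2( sin θ sin δ cos φ₁, cos δ − sin φ₁ sin φ₂ ) = atan2(-0.009450, -0.383605) = -178.589°.
λ₂ = -88.790° + -178.589° = -267.379°, normalized to (−180°, 180°] → 92.621°.
The forward bearing on arrival equals the back-azimuth from the destination plus 180°.
Back-azimuth from P₂ (-46.230°, 92.621°) to P₁ (-56.310°, -88.790°), with Δλ' = λ₁ − λ₂ = -181.411°: atan2( sin Δλ' cos φ₁ , cos φ₂ sin φ₁ − sin φ₂ cos φ₁ cos Δλ' ) = 179.198°.
Final bearing = (179.198° + 180°) mod 360° = 359.198°.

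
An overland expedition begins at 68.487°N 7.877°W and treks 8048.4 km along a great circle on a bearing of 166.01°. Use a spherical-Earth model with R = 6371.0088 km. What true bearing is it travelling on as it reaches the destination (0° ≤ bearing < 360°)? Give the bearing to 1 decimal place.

δ = 8048.4/6371.0088 = 1.263285 rad (72.3809°).
Start latitude φ₁ = 1.195324 rad; initial bearing θ = 2.897421 rad.
sin φ₂ = sin φ₁ cos δ + cos φ₁ sin δ cos θ = (0.930334)(0.302688) + (0.366712)(0.953090)(-0.970338) = -0.057542
φ₂ = asin(-0.057542) = -0.057574 rad = -3.299°.
Δλ = atan2( sin θ sin δ cos φ₁ , cos δ − sin φ₁ sin φ₂ ) = atan2(0.084495, 0.356221) = 0.232894 rad = 13.344°.
Hence λ₂ = -7.877° + 13.344° = 5.467°.
The forward bearing on arrival equals the back-azimuth from the destination plus 180°.
Back-azimuth from P₂ (-3.3°, 5.5°) to P₁ (68.5°, -7.9°), with Δλ' = λ₁ − λ₂ = -13.3°: atan2( sin Δλ' cos φ₁ , cos φ₂ sin φ₁ − sin φ₂ cos φ₁ cos Δλ' ) = 354.9°.
Final bearing = (354.9° + 180°) mod 360° = 174.9°.

final bearing 174.9°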